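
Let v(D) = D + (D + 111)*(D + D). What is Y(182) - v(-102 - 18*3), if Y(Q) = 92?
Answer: -13792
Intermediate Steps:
v(D) = D + 2*D*(111 + D) (v(D) = D + (111 + D)*(2*D) = D + 2*D*(111 + D))
Y(182) - v(-102 - 18*3) = 92 - (-102 - 18*3)*(223 + 2*(-102 - 18*3)) = 92 - (-102 - 1*54)*(223 + 2*(-102 - 1*54)) = 92 - (-102 - 54)*(223 + 2*(-102 - 54)) = 92 - (-156)*(223 + 2*(-156)) = 92 - (-156)*(223 - 312) = 92 - (-156)*(-89) = 92 - 1*13884 = 92 - 13884 = -13792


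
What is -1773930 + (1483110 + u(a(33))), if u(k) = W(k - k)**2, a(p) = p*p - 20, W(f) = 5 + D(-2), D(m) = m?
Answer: -290811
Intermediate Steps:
W(f) = 3 (W(f) = 5 - 2 = 3)
a(p) = -20 + p**2 (a(p) = p**2 - 20 = -20 + p**2)
u(k) = 9 (u(k) = 3**2 = 9)
-1773930 + (1483110 + u(a(33))) = -1773930 + (1483110 + 9) = -1773930 + 1483119 = -290811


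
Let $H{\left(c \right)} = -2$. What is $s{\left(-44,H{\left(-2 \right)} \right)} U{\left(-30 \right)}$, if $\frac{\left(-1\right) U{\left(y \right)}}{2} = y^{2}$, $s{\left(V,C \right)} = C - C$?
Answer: $0$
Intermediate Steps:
$s{\left(V,C \right)} = 0$
$U{\left(y \right)} = - 2 y^{2}$
$s{\left(-44,H{\left(-2 \right)} \right)} U{\left(-30 \right)} = 0 \left(- 2 \left(-30\right)^{2}\right) = 0 \left(\left(-2\right) 900\right) = 0 \left(-1800\right) = 0$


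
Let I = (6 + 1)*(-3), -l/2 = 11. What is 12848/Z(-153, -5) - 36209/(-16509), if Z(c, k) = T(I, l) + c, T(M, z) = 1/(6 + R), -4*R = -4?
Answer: -723004897/8832315 ≈ -81.859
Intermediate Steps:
R = 1 (R = -¼*(-4) = 1)
l = -22 (l = -2*11 = -22)
I = -21 (I = 7*(-3) = -21)
T(M, z) = ⅐ (T(M, z) = 1/(6 + 1) = 1/7 = ⅐)
Z(c, k) = ⅐ + c
12848/Z(-153, -5) - 36209/(-16509) = 12848/(⅐ - 153) - 36209/(-16509) = 12848/(-1070/7) - 36209*(-1/16509) = 12848*(-7/1070) + 36209/16509 = -44968/535 + 36209/16509 = -723004897/8832315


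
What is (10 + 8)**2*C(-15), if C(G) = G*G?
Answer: 72900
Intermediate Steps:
C(G) = G**2
(10 + 8)**2*C(-15) = (10 + 8)**2*(-15)**2 = 18**2*225 = 324*225 = 72900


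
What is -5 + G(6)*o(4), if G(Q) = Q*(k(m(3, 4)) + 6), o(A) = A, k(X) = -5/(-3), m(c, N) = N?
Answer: 179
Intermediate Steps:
k(X) = 5/3 (k(X) = -5*(-⅓) = 5/3)
G(Q) = 23*Q/3 (G(Q) = Q*(5/3 + 6) = Q*(23/3) = 23*Q/3)
-5 + G(6)*o(4) = -5 + ((23/3)*6)*4 = -5 + 46*4 = -5 + 184 = 179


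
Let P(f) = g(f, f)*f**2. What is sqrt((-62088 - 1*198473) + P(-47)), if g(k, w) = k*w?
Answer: 4*sqrt(288695) ≈ 2149.2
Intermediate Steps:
P(f) = f**4 (P(f) = (f*f)*f**2 = f**2*f**2 = f**4)
sqrt((-62088 - 1*198473) + P(-47)) = sqrt((-62088 - 1*198473) + (-47)**4) = sqrt((-62088 - 198473) + 4879681) = sqrt(-260561 + 4879681) = sqrt(4619120) = 4*sqrt(288695)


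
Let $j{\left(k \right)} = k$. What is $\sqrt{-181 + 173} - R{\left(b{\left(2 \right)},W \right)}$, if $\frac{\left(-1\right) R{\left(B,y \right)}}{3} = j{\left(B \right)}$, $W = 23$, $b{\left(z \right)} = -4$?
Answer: $-12 + 2 i \sqrt{2} \approx -12.0 + 2.8284 i$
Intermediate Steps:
$R{\left(B,y \right)} = - 3 B$
$\sqrt{-181 + 173} - R{\left(b{\left(2 \right)},W \right)} = \sqrt{-181 + 173} - \left(-3\right) \left(-4\right) = \sqrt{-8} - 12 = 2 i \sqrt{2} - 12 = -12 + 2 i \sqrt{2}$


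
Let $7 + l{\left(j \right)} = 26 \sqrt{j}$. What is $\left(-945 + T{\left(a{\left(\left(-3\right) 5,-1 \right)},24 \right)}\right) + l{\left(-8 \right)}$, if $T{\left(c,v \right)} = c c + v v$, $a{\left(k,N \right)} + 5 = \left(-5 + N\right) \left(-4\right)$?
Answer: $-15 + 52 i \sqrt{2} \approx -15.0 + 73.539 i$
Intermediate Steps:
$a{\left(k,N \right)} = 15 - 4 N$ ($a{\left(k,N \right)} = -5 + \left(-5 + N\right) \left(-4\right) = -5 - \left(-20 + 4 N\right) = 15 - 4 N$)
$T{\left(c,v \right)} = c^{2} + v^{2}$
$l{\left(j \right)} = -7 + 26 \sqrt{j}$
$\left(-945 + T{\left(a{\left(\left(-3\right) 5,-1 \right)},24 \right)}\right) + l{\left(-8 \right)} = \left(-945 + \left(\left(15 - -4\right)^{2} + 24^{2}\right)\right) - \left(7 - 26 \sqrt{-8}\right) = \left(-945 + \left(\left(15 + 4\right)^{2} + 576\right)\right) - \left(7 - 26 \cdot 2 i \sqrt{2}\right) = \left(-945 + \left(19^{2} + 576\right)\right) - \left(7 - 52 i \sqrt{2}\right) = \left(-945 + \left(361 + 576\right)\right) - \left(7 - 52 i \sqrt{2}\right) = \left(-945 + 937\right) - \left(7 - 52 i \sqrt{2}\right) = -8 - \left(7 - 52 i \sqrt{2}\right) = -15 + 52 i \sqrt{2}$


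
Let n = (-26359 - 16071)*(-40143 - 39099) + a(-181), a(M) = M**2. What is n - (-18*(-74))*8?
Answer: 3362260165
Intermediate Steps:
n = 3362270821 (n = (-26359 - 16071)*(-40143 - 39099) + (-181)**2 = -42430*(-79242) + 32761 = 3362238060 + 32761 = 3362270821)
n - (-18*(-74))*8 = 3362270821 - (-18*(-74))*8 = 3362270821 - 1332*8 = 3362270821 - 1*10656 = 3362270821 - 10656 = 3362260165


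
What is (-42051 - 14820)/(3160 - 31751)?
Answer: 56871/28591 ≈ 1.9891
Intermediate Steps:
(-42051 - 14820)/(3160 - 31751) = -56871/(-28591) = -56871*(-1/28591) = 56871/28591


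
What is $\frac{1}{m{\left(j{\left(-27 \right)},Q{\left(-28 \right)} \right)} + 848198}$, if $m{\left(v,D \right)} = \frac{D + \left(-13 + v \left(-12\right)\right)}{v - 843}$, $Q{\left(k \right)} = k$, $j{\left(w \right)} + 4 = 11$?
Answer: $\frac{836}{709093653} \approx 1.179 \cdot 10^{-6}$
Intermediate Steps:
$j{\left(w \right)} = 7$ ($j{\left(w \right)} = -4 + 11 = 7$)
$m{\left(v,D \right)} = \frac{-13 + D - 12 v}{-843 + v}$ ($m{\left(v,D \right)} = \frac{D - \left(13 + 12 v\right)}{-843 + v} = \frac{-13 + D - 12 v}{-843 + v}$)
$\frac{1}{m{\left(j{\left(-27 \right)},Q{\left(-28 \right)} \right)} + 848198} = \frac{1}{\frac{-13 - 28 - 84}{-843 + 7} + 848198} = \frac{1}{\frac{-13 - 28 - 84}{-836} + 848198} = \frac{1}{\left(- \frac{1}{836}\right) \left(-125\right) + 848198} = \frac{1}{\frac{125}{836} + 848198} = \frac{1}{\frac{709093653}{836}} = \frac{836}{709093653}$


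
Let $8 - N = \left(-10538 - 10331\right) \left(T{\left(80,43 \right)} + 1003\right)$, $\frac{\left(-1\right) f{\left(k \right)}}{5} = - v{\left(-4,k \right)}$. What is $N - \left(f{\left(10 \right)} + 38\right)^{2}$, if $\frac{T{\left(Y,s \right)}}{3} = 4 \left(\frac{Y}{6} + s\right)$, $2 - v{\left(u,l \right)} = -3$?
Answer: $35035090$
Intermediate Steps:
$v{\left(u,l \right)} = 5$ ($v{\left(u,l \right)} = 2 - -3 = 2 + 3 = 5$)
$T{\left(Y,s \right)} = 2 Y + 12 s$ ($T{\left(Y,s \right)} = 3 \cdot 4 \left(\frac{Y}{6} + s\right) = 3 \cdot 4 \left(s + \frac{Y}{6}\right) = 3 \left(4 s + \frac{2 Y}{3}\right) = 2 Y + 12 s$)
$f{\left(k \right)} = 25$ ($f{\left(k \right)} = - 5 \left(\left(-1\right) 5\right) = \left(-5\right) \left(-5\right) = 25$)
$N = 35039059$ ($N = 8 - \left(-10538 - 10331\right) \left(\left(2 \cdot 80 + 12 \cdot 43\right) + 1003\right) = 8 - - 20869 \left(\left(160 + 516\right) + 1003\right) = 8 - - 20869 \left(676 + 1003\right) = 8 - \left(-20869\right) 1679 = 8 - -35039051 = 8 + 35039051 = 35039059$)
$N - \left(f{\left(10 \right)} + 38\right)^{2} = 35039059 - \left(25 + 38\right)^{2} = 35039059 - 63^{2} = 35039059 - 3969 = 35035090$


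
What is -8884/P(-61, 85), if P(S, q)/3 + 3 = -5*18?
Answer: 8884/279 ≈ 31.842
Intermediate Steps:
P(S, q) = -279 (P(S, q) = -9 + 3*(-5*18) = -9 + 3*(-90) = -9 - 270 = -279)
-8884/P(-61, 85) = -8884/(-279) = -8884*(-1/279) = 8884/279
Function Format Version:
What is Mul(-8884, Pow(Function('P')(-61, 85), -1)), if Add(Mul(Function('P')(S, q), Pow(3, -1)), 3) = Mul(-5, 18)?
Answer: Rational(8884, 279) ≈ 31.842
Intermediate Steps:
Function('P')(S, q) = -279 (Function('P')(S, q) = Add(-9, Mul(3, Mul(-5, 18))) = Add(-9, Mul(3, -90)) = Add(-9, -270) = -279)
Mul(-8884, Pow(Function('P')(-61, 85), -1)) = Mul(-8884, Pow(-279, -1)) = Mul(-8884, Rational(-1, 279)) = Rational(8884, 279)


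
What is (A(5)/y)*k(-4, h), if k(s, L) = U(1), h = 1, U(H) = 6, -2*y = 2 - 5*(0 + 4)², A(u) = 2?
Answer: 4/13 ≈ 0.30769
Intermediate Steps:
y = 39 (y = -(2 - 5*(0 + 4)²)/2 = -(2 - 5*4²)/2 = -(2 - 5*16)/2 = -(2 - 80)/2 = -½*(-78) = 39)
k(s, L) = 6
(A(5)/y)*k(-4, h) = (2/39)*6 = 4/13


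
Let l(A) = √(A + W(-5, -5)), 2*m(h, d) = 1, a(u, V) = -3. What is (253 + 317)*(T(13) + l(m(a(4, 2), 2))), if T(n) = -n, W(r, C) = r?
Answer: -7410 + 855*I*√2 ≈ -7410.0 + 1209.2*I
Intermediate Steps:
m(h, d) = ½ (m(h, d) = (½)*1 = ½)
l(A) = √(-5 + A) (l(A) = √(A - 5) = √(-5 + A))
(253 + 317)*(T(13) + l(m(a(4, 2), 2))) = (253 + 317)*(-1*13 + √(-5 + ½)) = 570*(-13 + √(-9/2)) = 570*(-13 + 3*I*√2/2) = -7410 + 855*I*√2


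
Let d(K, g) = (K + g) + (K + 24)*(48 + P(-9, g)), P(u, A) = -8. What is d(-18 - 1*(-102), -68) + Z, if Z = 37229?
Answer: 41565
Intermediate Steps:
d(K, g) = 960 + g + 41*K (d(K, g) = (K + g) + (K + 24)*(48 - 8) = (K + g) + (24 + K)*40 = (K + g) + (960 + 40*K) = 960 + g + 41*K)
d(-18 - 1*(-102), -68) + Z = (960 - 68 + 41*(-18 - 1*(-102))) + 37229 = (960 - 68 + 41*(-18 + 102)) + 37229 = (960 - 68 + 41*84) + 37229 = (960 - 68 + 3444) + 37229 = 4336 + 37229 = 41565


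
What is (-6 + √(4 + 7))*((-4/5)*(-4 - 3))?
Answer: -168/5 + 28*√11/5 ≈ -15.027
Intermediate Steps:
(-6 + √(4 + 7))*((-4/5)*(-4 - 3)) = (-6 + √11)*(-4*⅕*(-7)) = (-6 + √11)*(-⅘*(-7)) = (-6 + √11)*(28/5) = -168/5 + 28*√11/5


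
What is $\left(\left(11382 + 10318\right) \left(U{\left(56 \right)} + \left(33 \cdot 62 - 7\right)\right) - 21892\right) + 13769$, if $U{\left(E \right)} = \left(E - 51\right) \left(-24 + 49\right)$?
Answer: $46950677$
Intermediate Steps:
$U{\left(E \right)} = -1275 + 25 E$ ($U{\left(E \right)} = \left(-51 + E\right) 25 = -1275 + 25 E$)
$\left(\left(11382 + 10318\right) \left(U{\left(56 \right)} + \left(33 \cdot 62 - 7\right)\right) - 21892\right) + 13769 = \left(\left(11382 + 10318\right) \left(\left(-1275 + 25 \cdot 56\right) + \left(33 \cdot 62 - 7\right)\right) - 21892\right) + 13769 = \left(21700 \left(\left(-1275 + 1400\right) + \left(2046 - 7\right)\right) - 21892\right) + 13769 = \left(21700 \left(125 + 2039\right) - 21892\right) + 13769 = \left(21700 \cdot 2164 - 21892\right) + 13769 = \left(46958800 - 21892\right) + 13769 = 46936908 + 13769 = 46950677$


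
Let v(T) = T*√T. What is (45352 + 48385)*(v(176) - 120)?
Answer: -11248440 + 65990848*√11 ≈ 2.0762e+8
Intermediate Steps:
v(T) = T^(3/2)
(45352 + 48385)*(v(176) - 120) = (45352 + 48385)*(176^(3/2) - 120) = 93737*(704*√11 - 120) = 93737*(-120 + 704*√11) = -11248440 + 65990848*√11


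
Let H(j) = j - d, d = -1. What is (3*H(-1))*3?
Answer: 0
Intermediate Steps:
H(j) = 1 + j (H(j) = j - 1*(-1) = j + 1 = 1 + j)
(3*H(-1))*3 = (3*(1 - 1))*3 = (3*0)*3 = 0*3 = 0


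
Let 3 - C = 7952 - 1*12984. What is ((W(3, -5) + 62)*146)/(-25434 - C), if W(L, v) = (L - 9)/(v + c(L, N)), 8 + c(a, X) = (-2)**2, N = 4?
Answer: -27448/91407 ≈ -0.30028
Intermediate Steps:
c(a, X) = -4 (c(a, X) = -8 + (-2)**2 = -8 + 4 = -4)
C = 5035 (C = 3 - (7952 - 1*12984) = 3 - (7952 - 12984) = 3 - 1*(-5032) = 3 + 5032 = 5035)
W(L, v) = (-9 + L)/(-4 + v) (W(L, v) = (L - 9)/(v - 4) = (-9 + L)/(-4 + v))
((W(3, -5) + 62)*146)/(-25434 - C) = (((-9 + 3)/(-4 - 5) + 62)*146)/(-25434 - 1*5035) = ((-6/(-9) + 62)*146)/(-25434 - 5035) = ((-1/9*(-6) + 62)*146)/(-30469) = ((2/3 + 62)*146)*(-1/30469) = ((188/3)*146)*(-1/30469) = (27448/3)*(-1/30469) = -27448/91407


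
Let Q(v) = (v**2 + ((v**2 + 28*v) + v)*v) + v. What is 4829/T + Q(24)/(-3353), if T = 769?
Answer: -7745795/2578457 ≈ -3.0040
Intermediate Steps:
Q(v) = v + v**2 + v*(v**2 + 29*v) (Q(v) = (v**2 + (v**2 + 29*v)*v) + v = (v**2 + v*(v**2 + 29*v)) + v = v + v**2 + v*(v**2 + 29*v))
4829/T + Q(24)/(-3353) = 4829/769 + (24*(1 + 24**2 + 30*24))/(-3353) = 4829*(1/769) + (24*(1 + 576 + 720))*(-1/3353) = 4829/769 + (24*1297)*(-1/3353) = 4829/769 + 31128*(-1/3353) = 4829/769 - 31128/3353 = -7745795/2578457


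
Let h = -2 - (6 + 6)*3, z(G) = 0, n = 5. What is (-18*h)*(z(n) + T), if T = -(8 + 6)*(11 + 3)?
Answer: -134064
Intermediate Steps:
T = -196 (T = -14*14 = -1*196 = -196)
h = -38 (h = -2 - 12*3 = -2 - 1*36 = -2 - 36 = -38)
(-18*h)*(z(n) + T) = (-18*(-38))*(0 - 196) = 684*(-196) = -134064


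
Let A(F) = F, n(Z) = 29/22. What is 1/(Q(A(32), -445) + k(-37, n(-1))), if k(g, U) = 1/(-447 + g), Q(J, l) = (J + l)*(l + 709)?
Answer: -484/52771489 ≈ -9.1716e-6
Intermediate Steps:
n(Z) = 29/22 (n(Z) = 29*(1/22) = 29/22)
Q(J, l) = (709 + l)*(J + l) (Q(J, l) = (J + l)*(709 + l) = (709 + l)*(J + l))
1/(Q(A(32), -445) + k(-37, n(-1))) = 1/(((-445)² + 709*32 + 709*(-445) + 32*(-445)) + 1/(-447 - 37)) = 1/((198025 + 22688 - 315505 - 14240) + 1/(-484)) = 1/(-109032 - 1/484) = 1/(-52771489/484) = -484/52771489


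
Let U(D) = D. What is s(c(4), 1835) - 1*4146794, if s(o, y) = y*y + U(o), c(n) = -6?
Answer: -779575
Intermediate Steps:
s(o, y) = o + y² (s(o, y) = y*y + o = y² + o = o + y²)
s(c(4), 1835) - 1*4146794 = (-6 + 1835²) - 1*4146794 = (-6 + 3367225) - 4146794 = 3367219 - 4146794 = -779575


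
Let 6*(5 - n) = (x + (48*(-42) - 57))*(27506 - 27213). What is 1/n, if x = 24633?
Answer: -1/1101675 ≈ -9.0771e-7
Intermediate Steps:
n = -1101675 (n = 5 - (24633 + (48*(-42) - 57))*(27506 - 27213)/6 = 5 - (24633 + (-2016 - 57))*293/6 = 5 - (24633 - 2073)*293/6 = 5 - 3760*293 = 5 - ⅙*6610080 = 5 - 1101680 = -1101675)
1/n = 1/(-1101675) = -1/1101675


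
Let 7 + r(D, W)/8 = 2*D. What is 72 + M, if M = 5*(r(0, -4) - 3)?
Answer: -223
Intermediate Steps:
r(D, W) = -56 + 16*D (r(D, W) = -56 + 8*(2*D) = -56 + 16*D)
M = -295 (M = 5*((-56 + 16*0) - 3) = 5*((-56 + 0) - 3) = 5*(-56 - 3) = 5*(-59) = -295)
72 + M = 72 - 295 = -223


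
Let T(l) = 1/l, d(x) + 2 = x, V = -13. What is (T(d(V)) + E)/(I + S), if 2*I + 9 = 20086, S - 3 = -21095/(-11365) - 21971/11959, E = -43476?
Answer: -35454045879574/8188700142855 ≈ -4.3296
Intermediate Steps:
d(x) = -2 + x
S = 82063359/27182807 (S = 3 + (-21095/(-11365) - 21971/11959) = 3 + (-21095*(-1/11365) - 21971*1/11959) = 3 + (4219/2273 - 21971/11959) = 3 + 514938/27182807 = 82063359/27182807 ≈ 3.0189)
I = 20077/2 (I = -9/2 + (½)*20086 = -9/2 + 10043 = 20077/2 ≈ 10039.)
(T(d(V)) + E)/(I + S) = (1/(-2 - 13) - 43476)/(20077/2 + 82063359/27182807) = (1/(-15) - 43476)/(545913342857/54365614) = (-1/15 - 43476)*(54365614/545913342857) = -652141/15*54365614/545913342857 = -35454045879574/8188700142855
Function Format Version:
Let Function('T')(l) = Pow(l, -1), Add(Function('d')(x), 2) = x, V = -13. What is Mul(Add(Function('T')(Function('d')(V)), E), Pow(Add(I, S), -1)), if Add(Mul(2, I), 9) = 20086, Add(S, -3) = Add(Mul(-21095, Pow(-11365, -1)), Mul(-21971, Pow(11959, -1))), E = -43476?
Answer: Rational(-35454045879574, 8188700142855) ≈ -4.3296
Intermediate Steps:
Function('d')(x) = Add(-2, x)
S = Rational(82063359, 27182807) (S = Add(3, Add(Mul(-21095, Pow(-11365, -1)), Mul(-21971, Pow(11959, -1)))) = Add(3, Add(Mul(-21095, Rational(-1, 11365)), Mul(-21971, Rational(1, 11959)))) = Add(3, Add(Rational(4219, 2273), Rational(-21971, 11959))) = Add(3, Rational(514938, 27182807)) = Rational(82063359, 27182807) ≈ 3.0189)
I = Rational(20077, 2) (I = Add(Rational(-9, 2), Mul(Rational(1, 2), 20086)) = Add(Rational(-9, 2), 10043) = Rational(20077, 2) ≈ 10039.)
Mul(Add(Function('T')(Function('d')(V)), E), Pow(Add(I, S), -1)) = Mul(Add(Pow(Add(-2, -13), -1), -43476), Pow(Add(Rational(20077, 2), Rational(82063359, 27182807)), -1)) = Mul(Add(Pow(-15, -1), -43476), Pow(Rational(545913342857, 54365614), -1)) = Mul(Add(Rational(-1, 15), -43476), Rational(54365614, 545913342857)) = Mul(Rational(-652141, 15), Rational(54365614, 545913342857)) = Rational(-35454045879574, 8188700142855)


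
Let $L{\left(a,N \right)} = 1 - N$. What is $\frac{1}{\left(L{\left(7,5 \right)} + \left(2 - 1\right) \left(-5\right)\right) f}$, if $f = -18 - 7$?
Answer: $\frac{1}{225} \approx 0.0044444$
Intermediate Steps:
$f = -25$
$\frac{1}{\left(L{\left(7,5 \right)} + \left(2 - 1\right) \left(-5\right)\right) f} = \frac{1}{\left(\left(1 - 5\right) + \left(2 - 1\right) \left(-5\right)\right) \left(-25\right)} = \frac{1}{\left(\left(1 - 5\right) + 1 \left(-5\right)\right) \left(-25\right)} = \frac{1}{\left(-4 - 5\right) \left(-25\right)} = \frac{1}{\left(-9\right) \left(-25\right)} = \frac{1}{225}$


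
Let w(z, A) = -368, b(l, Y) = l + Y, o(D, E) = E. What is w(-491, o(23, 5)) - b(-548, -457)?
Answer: 637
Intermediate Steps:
b(l, Y) = Y + l
w(-491, o(23, 5)) - b(-548, -457) = -368 - (-457 - 548) = -368 - 1*(-1005) = -368 + 1005 = 637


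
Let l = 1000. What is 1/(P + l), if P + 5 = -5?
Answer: 1/990 ≈ 0.0010101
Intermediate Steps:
P = -10 (P = -5 - 5 = -10)
1/(P + l) = 1/(-10 + 1000) = 1/990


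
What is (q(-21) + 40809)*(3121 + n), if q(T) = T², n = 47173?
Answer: 2074627500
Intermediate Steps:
(q(-21) + 40809)*(3121 + n) = ((-21)² + 40809)*(3121 + 47173) = (441 + 40809)*50294 = 41250*50294 = 2074627500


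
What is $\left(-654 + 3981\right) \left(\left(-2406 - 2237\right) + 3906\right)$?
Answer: $-2451999$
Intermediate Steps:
$\left(-654 + 3981\right) \left(\left(-2406 - 2237\right) + 3906\right) = 3327 \left(\left(-2406 - 2237\right) + 3906\right) = 3327 \left(-4643 + 3906\right) = 3327 \left(-737\right) = -2451999$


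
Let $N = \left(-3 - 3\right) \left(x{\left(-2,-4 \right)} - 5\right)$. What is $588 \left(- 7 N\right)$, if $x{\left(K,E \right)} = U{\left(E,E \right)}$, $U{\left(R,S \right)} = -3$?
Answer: $-197568$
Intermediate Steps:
$x{\left(K,E \right)} = -3$
$N = 48$ ($N = \left(-3 - 3\right) \left(-3 - 5\right) = \left(-6\right) \left(-8\right) = 48$)
$588 \left(- 7 N\right) = 588 \left(\left(-7\right) 48\right) = 588 \left(-336\right) = -197568$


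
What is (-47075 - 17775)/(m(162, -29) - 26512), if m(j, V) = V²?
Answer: 64850/25671 ≈ 2.5262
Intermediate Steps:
(-47075 - 17775)/(m(162, -29) - 26512) = (-47075 - 17775)/((-29)² - 26512) = -64850/(841 - 26512) = -64850/(-25671) = -64850*(-1/25671) = 64850/25671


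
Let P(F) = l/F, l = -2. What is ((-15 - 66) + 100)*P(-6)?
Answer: 19/3 ≈ 6.3333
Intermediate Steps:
P(F) = -2/F
((-15 - 66) + 100)*P(-6) = ((-15 - 66) + 100)*(-2/(-6)) = (-81 + 100)*(-2*(-1/6)) = 19*(1/3) = 19/3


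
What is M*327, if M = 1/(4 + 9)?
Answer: 327/13 ≈ 25.154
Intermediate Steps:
M = 1/13 ≈ 0.076923
M*327 = (1/13)*327 = 327/13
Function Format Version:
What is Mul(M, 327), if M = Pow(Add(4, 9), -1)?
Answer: Rational(327, 13) ≈ 25.154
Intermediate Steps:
M = Rational(1, 13) (M = Pow(13, -1) = Rational(1, 13) ≈ 0.076923)
Mul(M, 327) = Mul(Rational(1, 13), 327) = Rational(327, 13)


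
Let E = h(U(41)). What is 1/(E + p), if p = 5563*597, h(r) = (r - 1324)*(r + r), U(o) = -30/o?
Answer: 1681/5586046431 ≈ 3.0093e-7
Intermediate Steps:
h(r) = 2*r*(-1324 + r) (h(r) = (-1324 + r)*(2*r) = 2*r*(-1324 + r))
p = 3321111
E = 3258840/1681 (E = 2*(-30/41)*(-1324 - 30/41) = 2*(-30/41)*(-54314/41) = 3258840/1681 ≈ 1938.6)
1/(E + p) = 1/(3258840/1681 + 3321111) = 1/(5586046431/1681) = 1681/5586046431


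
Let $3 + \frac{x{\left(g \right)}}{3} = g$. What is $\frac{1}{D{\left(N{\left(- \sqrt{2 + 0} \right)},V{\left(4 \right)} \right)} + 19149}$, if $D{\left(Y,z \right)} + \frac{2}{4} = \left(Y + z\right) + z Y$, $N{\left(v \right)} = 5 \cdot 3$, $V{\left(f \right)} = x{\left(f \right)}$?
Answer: $\frac{2}{38423} \approx 5.2052 \cdot 10^{-5}$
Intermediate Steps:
$x{\left(g \right)} = -9 + 3 g$
$V{\left(f \right)} = -9 + 3 f$
$N{\left(v \right)} = 15$
$D{\left(Y,z \right)} = - \frac{1}{2} + Y + z + Y z$ ($D{\left(Y,z \right)} = - \frac{1}{2} + \left(\left(Y + z\right) + z Y\right) = - \frac{1}{2} + \left(\left(Y + z\right) + Y z\right) = - \frac{1}{2} + \left(Y + z + Y z\right) = - \frac{1}{2} + Y + z + Y z$)
$\frac{1}{D{\left(N{\left(- \sqrt{2 + 0} \right)},V{\left(4 \right)} \right)} + 19149} = \frac{1}{\left(- \frac{1}{2} + 15 + \left(-9 + 3 \cdot 4\right) + 15 \left(-9 + 3 \cdot 4\right)\right) + 19149} = \frac{1}{\left(- \frac{1}{2} + 15 + \left(-9 + 12\right) + 15 \left(-9 + 12\right)\right) + 19149} = \frac{1}{\left(- \frac{1}{2} + 15 + 3 + 15 \cdot 3\right) + 19149} = \frac{1}{\left(- \frac{1}{2} + 15 + 3 + 45\right) + 19149} = \frac{1}{\frac{125}{2} + 19149} = \frac{1}{\frac{38423}{2}} = \frac{2}{38423}$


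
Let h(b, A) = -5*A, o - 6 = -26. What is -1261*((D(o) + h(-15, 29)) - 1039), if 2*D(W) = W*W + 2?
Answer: 1239563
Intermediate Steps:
o = -20 (o = 6 - 26 = -20)
D(W) = 1 + W²/2 (D(W) = (W*W + 2)/2 = (W² + 2)/2 = (2 + W²)/2 = 1 + W²/2)
-1261*((D(o) + h(-15, 29)) - 1039) = -1261*(((1 + (½)*(-20)²) - 5*29) - 1039) = -1261*(((1 + (½)*400) - 145) - 1039) = -1261*(((1 + 200) - 145) - 1039) = -1261*((201 - 145) - 1039) = -1261*(56 - 1039) = -1261*(-983) = 1239563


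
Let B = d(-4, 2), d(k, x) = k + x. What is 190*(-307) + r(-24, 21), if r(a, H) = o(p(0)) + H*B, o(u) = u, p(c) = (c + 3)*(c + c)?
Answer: -58372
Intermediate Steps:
p(c) = 2*c*(3 + c) (p(c) = (3 + c)*(2*c) = 2*c*(3 + c))
B = -2 (B = -4 + 2 = -2)
r(a, H) = -2*H (r(a, H) = 2*0*(3 + 0) + H*(-2) = 2*0*3 - 2*H = 0 - 2*H = -2*H)
190*(-307) + r(-24, 21) = 190*(-307) - 2*21 = -58330 - 42 = -58372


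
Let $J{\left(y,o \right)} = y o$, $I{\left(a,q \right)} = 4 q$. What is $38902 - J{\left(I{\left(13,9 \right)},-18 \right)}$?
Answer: $39550$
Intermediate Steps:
$J{\left(y,o \right)} = o y$
$38902 - J{\left(I{\left(13,9 \right)},-18 \right)} = 38902 - - 18 \cdot 4 \cdot 9 = 38902 - \left(-18\right) 36 = 38902 - -648 = 38902 + 648 = 39550$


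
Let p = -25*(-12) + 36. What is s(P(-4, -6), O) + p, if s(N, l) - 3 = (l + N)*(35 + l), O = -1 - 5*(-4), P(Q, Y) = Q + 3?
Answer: 1311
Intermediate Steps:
P(Q, Y) = 3 + Q
O = 19 (O = -1 + 20 = 19)
p = 336 (p = 300 + 36 = 336)
s(N, l) = 3 + (35 + l)*(N + l) (s(N, l) = 3 + (l + N)*(35 + l) = 3 + (N + l)*(35 + l) = 3 + (35 + l)*(N + l))
s(P(-4, -6), O) + p = (3 + 19² + 35*(3 - 4) + 35*19 + (3 - 4)*19) + 336 = (3 + 361 + 35*(-1) + 665 - 1*19) + 336 = (3 + 361 - 35 + 665 - 19) + 336 = 975 + 336 = 1311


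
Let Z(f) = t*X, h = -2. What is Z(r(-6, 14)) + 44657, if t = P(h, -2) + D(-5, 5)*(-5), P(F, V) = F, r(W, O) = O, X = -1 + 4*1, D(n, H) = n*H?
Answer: 45026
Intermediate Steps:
D(n, H) = H*n
X = 3 (X = -1 + 4 = 3)
t = 123 (t = -2 + (5*(-5))*(-5) = -2 - 25*(-5) = -2 + 125 = 123)
Z(f) = 369 (Z(f) = 123*3 = 369)
Z(r(-6, 14)) + 44657 = 369 + 44657 = 45026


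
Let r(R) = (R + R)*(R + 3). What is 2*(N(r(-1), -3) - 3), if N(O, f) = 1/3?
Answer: -16/3 ≈ -5.3333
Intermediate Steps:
r(R) = 2*R*(3 + R) (r(R) = (2*R)*(3 + R) = 2*R*(3 + R))
N(O, f) = 1/3
2*(N(r(-1), -3) - 3) = 2*(1/3 - 3) = 2*(-8/3) = -16/3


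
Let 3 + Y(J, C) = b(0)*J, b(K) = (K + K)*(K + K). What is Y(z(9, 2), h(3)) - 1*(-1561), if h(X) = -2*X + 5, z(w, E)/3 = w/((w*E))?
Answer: 1558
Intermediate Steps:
b(K) = 4*K² (b(K) = (2*K)*(2*K) = 4*K²)
z(w, E) = 3/E (z(w, E) = 3*(w/((w*E))) = 3*(w/((E*w))) = 3*(w*(1/(E*w))) = 3/E)
h(X) = 5 - 2*X
Y(J, C) = -3 (Y(J, C) = -3 + (4*0²)*J = -3 + (4*0)*J = -3 + 0*J = -3 + 0 = -3)
Y(z(9, 2), h(3)) - 1*(-1561) = -3 - 1*(-1561) = -3 + 1561 = 1558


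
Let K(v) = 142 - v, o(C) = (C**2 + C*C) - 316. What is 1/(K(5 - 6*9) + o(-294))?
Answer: 1/172747 ≈ 5.7888e-6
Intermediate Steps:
o(C) = -316 + 2*C**2 (o(C) = (C**2 + C**2) - 316 = 2*C**2 - 316 = -316 + 2*C**2)
1/(K(5 - 6*9) + o(-294)) = 1/((142 - (5 - 6*9)) + (-316 + 2*(-294)**2)) = 1/((142 - (5 - 54)) + (-316 + 2*86436)) = 1/((142 - 1*(-49)) + (-316 + 172872)) = 1/((142 + 49) + 172556) = 1/(191 + 172556) = 1/172747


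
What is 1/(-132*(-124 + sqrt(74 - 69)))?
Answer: 31/507243 + sqrt(5)/2028972 ≈ 6.2217e-5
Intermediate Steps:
1/(-132*(-124 + sqrt(74 - 69))) = 1/(-132*(-124 + sqrt(5))) = 1/(16368 - 132*sqrt(5))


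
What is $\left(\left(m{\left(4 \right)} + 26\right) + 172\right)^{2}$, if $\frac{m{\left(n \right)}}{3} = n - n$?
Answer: $39204$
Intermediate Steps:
$m{\left(n \right)} = 0$ ($m{\left(n \right)} = 3 \left(n - n\right) = 3 \cdot 0 = 0$)
$\left(\left(m{\left(4 \right)} + 26\right) + 172\right)^{2} = \left(\left(0 + 26\right) + 172\right)^{2} = \left(26 + 172\right)^{2} = 198^{2} = 39204$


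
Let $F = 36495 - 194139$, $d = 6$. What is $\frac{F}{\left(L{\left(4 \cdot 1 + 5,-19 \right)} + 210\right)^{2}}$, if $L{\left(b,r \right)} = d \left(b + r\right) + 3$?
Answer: $- \frac{17516}{2601} \approx -6.7343$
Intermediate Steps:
$L{\left(b,r \right)} = 3 + 6 b + 6 r$ ($L{\left(b,r \right)} = 6 \left(b + r\right) + 3 = \left(6 b + 6 r\right) + 3 = 3 + 6 b + 6 r$)
$F = -157644$ ($F = 36495 - 194139 = -157644$)
$\frac{F}{\left(L{\left(4 \cdot 1 + 5,-19 \right)} + 210\right)^{2}} = - \frac{157644}{\left(\left(3 + 6 \left(4 \cdot 1 + 5\right) + 6 \left(-19\right)\right) + 210\right)^{2}} = - \frac{157644}{\left(\left(3 + 6 \left(4 + 5\right) - 114\right) + 210\right)^{2}} = - \frac{157644}{\left(\left(3 + 6 \cdot 9 - 114\right) + 210\right)^{2}} = - \frac{157644}{\left(\left(3 + 54 - 114\right) + 210\right)^{2}} = - \frac{157644}{\left(-57 + 210\right)^{2}} = - \frac{157644}{153^{2}} = - \frac{157644}{23409} = \left(-157644\right) \frac{1}{23409} = - \frac{17516}{2601}$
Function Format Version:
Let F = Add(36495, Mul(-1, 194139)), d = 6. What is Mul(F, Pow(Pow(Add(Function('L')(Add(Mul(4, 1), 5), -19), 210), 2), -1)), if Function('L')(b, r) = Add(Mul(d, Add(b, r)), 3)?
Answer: Rational(-17516, 2601) ≈ -6.7343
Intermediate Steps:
Function('L')(b, r) = Add(3, Mul(6, b), Mul(6, r)) (Function('L')(b, r) = Add(Mul(6, Add(b, r)), 3) = Add(Add(Mul(6, b), Mul(6, r)), 3) = Add(3, Mul(6, b), Mul(6, r)))
F = -157644 (F = Add(36495, -194139) = -157644)
Mul(F, Pow(Pow(Add(Function('L')(Add(Mul(4, 1), 5), -19), 210), 2), -1)) = Mul(-157644, Pow(Pow(Add(Add(3, Mul(6, Add(Mul(4, 1), 5)), Mul(6, -19)), 210), 2), -1)) = Mul(-157644, Pow(Pow(Add(Add(3, Mul(6, Add(4, 5)), -114), 210), 2), -1)) = Mul(-157644, Pow(Pow(Add(Add(3, Mul(6, 9), -114), 210), 2), -1)) = Mul(-157644, Pow(Pow(Add(Add(3, 54, -114), 210), 2), -1)) = Mul(-157644, Pow(Pow(Add(-57, 210), 2), -1)) = Mul(-157644, Pow(Pow(153, 2), -1)) = Mul(-157644, Pow(23409, -1)) = Mul(-157644, Rational(1, 23409)) = Rational(-17516, 2601)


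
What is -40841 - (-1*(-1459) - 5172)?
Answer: -37128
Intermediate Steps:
-40841 - (-1*(-1459) - 5172) = -40841 - (1459 - 5172) = -40841 - 1*(-3713) = -40841 + 3713 = -37128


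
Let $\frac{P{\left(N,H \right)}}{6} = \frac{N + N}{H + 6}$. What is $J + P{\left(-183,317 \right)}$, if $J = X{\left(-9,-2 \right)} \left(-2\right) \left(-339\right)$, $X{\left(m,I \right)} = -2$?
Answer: $- \frac{440184}{323} \approx -1362.8$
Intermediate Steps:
$P{\left(N,H \right)} = \frac{12 N}{6 + H}$ ($P{\left(N,H \right)} = 6 \frac{N + N}{H + 6} = 6 \frac{2 N}{6 + H} = \frac{12 N}{6 + H}$)
$J = -1356$ ($J = \left(-2\right) \left(-2\right) \left(-339\right) = 4 \left(-339\right) = -1356$)
$J + P{\left(-183,317 \right)} = -1356 + 12 \left(-183\right) \frac{1}{6 + 317} = -1356 + 12 \left(-183\right) \frac{1}{323} = -1356 - \frac{2196}{323} = - \frac{440184}{323}$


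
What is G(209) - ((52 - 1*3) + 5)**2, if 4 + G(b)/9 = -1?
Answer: -2961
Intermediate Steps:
G(b) = -45 (G(b) = -36 + 9*(-1) = -36 - 9 = -45)
G(209) - ((52 - 1*3) + 5)**2 = -45 - ((52 - 1*3) + 5)**2 = -45 - ((52 - 3) + 5)**2 = -45 - (49 + 5)**2 = -45 - 1*54**2 = -45 - 1*2916 = -45 - 2916 = -2961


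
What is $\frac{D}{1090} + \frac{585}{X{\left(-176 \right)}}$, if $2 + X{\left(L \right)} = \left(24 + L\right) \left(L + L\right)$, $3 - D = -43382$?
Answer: $\frac{38697032}{971953} \approx 39.814$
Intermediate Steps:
$D = 43385$ ($D = 3 - -43382 = 3 + 43382 = 43385$)
$X{\left(L \right)} = -2 + 2 L \left(24 + L\right)$ ($X{\left(L \right)} = -2 + \left(24 + L\right) \left(L + L\right) = -2 + \left(24 + L\right) 2 L = -2 + 2 L \left(24 + L\right)$)
$\frac{D}{1090} + \frac{585}{X{\left(-176 \right)}} = \frac{43385}{1090} + \frac{585}{-2 + 2 \left(-176\right)^{2} + 48 \left(-176\right)} = 43385 \cdot \frac{1}{1090} + \frac{585}{-2 + 2 \cdot 30976 - 8448} = \frac{8677}{218} + \frac{585}{-2 + 61952 - 8448} = \frac{8677}{218} + \frac{585}{53502} = \frac{8677}{218} + 585 \cdot \frac{1}{53502} = \frac{8677}{218} + \frac{195}{17834} = \frac{38697032}{971953}$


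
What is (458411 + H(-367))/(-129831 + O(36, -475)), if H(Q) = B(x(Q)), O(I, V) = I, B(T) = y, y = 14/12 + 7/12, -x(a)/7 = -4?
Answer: -611217/173060 ≈ -3.5318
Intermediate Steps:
x(a) = 28 (x(a) = -7*(-4) = 28)
y = 7/4 (y = 14*(1/12) + 7*(1/12) = 7/6 + 7/12 = 7/4 ≈ 1.7500)
B(T) = 7/4
H(Q) = 7/4
(458411 + H(-367))/(-129831 + O(36, -475)) = (458411 + 7/4)/(-129831 + 36) = (1833651/4)/(-129795) = (1833651/4)*(-1/129795) = -611217/173060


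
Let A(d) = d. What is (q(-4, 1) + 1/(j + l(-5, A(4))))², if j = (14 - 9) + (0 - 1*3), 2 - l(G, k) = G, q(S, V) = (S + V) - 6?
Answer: 6400/81 ≈ 79.012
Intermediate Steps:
q(S, V) = -6 + S + V
l(G, k) = 2 - G
j = 2 (j = 5 + (0 - 3) = 5 - 3 = 2)
(q(-4, 1) + 1/(j + l(-5, A(4))))² = ((-6 - 4 + 1) + 1/(2 + (2 - 1*(-5))))² = (-9 + 1/(2 + (2 + 5)))² = (-9 + 1/(2 + 7))² = (-9 + 1/9)² = (-9 + ⅑)² = (-80/9)² = 6400/81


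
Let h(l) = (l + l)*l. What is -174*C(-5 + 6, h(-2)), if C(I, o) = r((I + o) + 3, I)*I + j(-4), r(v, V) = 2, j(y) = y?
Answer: 348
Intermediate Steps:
h(l) = 2*l² (h(l) = (2*l)*l = 2*l²)
C(I, o) = -4 + 2*I (C(I, o) = 2*I - 4 = -4 + 2*I)
-174*C(-5 + 6, h(-2)) = -174*(-4 + 2*(-5 + 6)) = -174*(-4 + 2*1) = -174*(-4 + 2) = -174*(-2) = 348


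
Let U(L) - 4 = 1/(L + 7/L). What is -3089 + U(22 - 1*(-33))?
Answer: -9353665/3032 ≈ -3085.0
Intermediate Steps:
U(L) = 4 + 1/(L + 7/L)
-3089 + U(22 - 1*(-33)) = -3089 + (28 + (22 - 1*(-33)) + 4*(22 - 1*(-33))²)/(7 + (22 - 1*(-33))²) = -3089 + (28 + (22 + 33) + 4*(22 + 33)²)/(7 + (22 + 33)²) = -3089 + (28 + 55 + 4*55²)/(7 + 55²) = -3089 + (28 + 55 + 4*3025)/(7 + 3025) = -3089 + (28 + 55 + 12100)/3032 = -3089 + (1/3032)*12183 = -3089 + 12183/3032 = -9353665/3032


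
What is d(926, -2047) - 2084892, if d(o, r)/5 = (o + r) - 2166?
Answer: -2101327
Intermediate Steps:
d(o, r) = -10830 + 5*o + 5*r (d(o, r) = 5*((o + r) - 2166) = 5*(-2166 + o + r) = -10830 + 5*o + 5*r)
d(926, -2047) - 2084892 = (-10830 + 5*926 + 5*(-2047)) - 2084892 = (-10830 + 4630 - 10235) - 2084892 = -16435 - 2084892 = -2101327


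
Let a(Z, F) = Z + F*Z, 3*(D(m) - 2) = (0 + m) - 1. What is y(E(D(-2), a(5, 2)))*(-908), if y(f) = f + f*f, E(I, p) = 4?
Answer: -18160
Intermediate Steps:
D(m) = 5/3 + m/3 (D(m) = 2 + ((0 + m) - 1)/3 = 2 + (m - 1)/3 = 2 + (-1 + m)/3 = 2 + (-⅓ + m/3) = 5/3 + m/3)
y(f) = f + f²
y(E(D(-2), a(5, 2)))*(-908) = (4*(1 + 4))*(-908) = (4*5)*(-908) = 20*(-908) = -18160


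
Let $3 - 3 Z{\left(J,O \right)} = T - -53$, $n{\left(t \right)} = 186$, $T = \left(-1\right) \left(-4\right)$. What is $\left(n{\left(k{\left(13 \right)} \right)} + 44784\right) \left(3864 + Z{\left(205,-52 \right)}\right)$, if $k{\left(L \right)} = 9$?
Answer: $172954620$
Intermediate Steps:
$T = 4$
$Z{\left(J,O \right)} = -18$ ($Z{\left(J,O \right)} = 1 - \frac{4 - -53}{3} = 1 - \frac{4 + 53}{3} = 1 - 19 = -18$)
$\left(n{\left(k{\left(13 \right)} \right)} + 44784\right) \left(3864 + Z{\left(205,-52 \right)}\right) = \left(186 + 44784\right) \left(3864 - 18\right) = 44970 \cdot 3846 = 172954620$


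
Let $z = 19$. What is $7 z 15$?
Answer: $1995$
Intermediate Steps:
$7 z 15 = 7 \cdot 19 \cdot 15 = 133 \cdot 15 = 1995$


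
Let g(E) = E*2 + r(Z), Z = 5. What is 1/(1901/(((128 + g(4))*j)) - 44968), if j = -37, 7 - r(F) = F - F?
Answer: -5291/237927589 ≈ -2.2238e-5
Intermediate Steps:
r(F) = 7 (r(F) = 7 - (F - F) = 7 - 1*0 = 7 + 0 = 7)
g(E) = 7 + 2*E (g(E) = E*2 + 7 = 2*E + 7 = 7 + 2*E)
1/(1901/(((128 + g(4))*j)) - 44968) = 1/(1901/(((128 + (7 + 2*4))*(-37))) - 44968) = 1/(1901/(((128 + (7 + 8))*(-37))) - 44968) = 1/(1901/(((128 + 15)*(-37))) - 44968) = 1/(1901/((143*(-37))) - 44968) = 1/(1901/(-5291) - 44968) = 1/(1901*(-1/5291) - 44968) = 1/(-1901/5291 - 44968) = 1/(-237927589/5291) = -5291/237927589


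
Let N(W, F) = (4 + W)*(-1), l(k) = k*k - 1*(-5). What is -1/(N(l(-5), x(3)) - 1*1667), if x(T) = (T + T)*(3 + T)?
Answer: 1/1701 ≈ 0.00058789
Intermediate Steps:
x(T) = 2*T*(3 + T) (x(T) = (2*T)*(3 + T) = 2*T*(3 + T))
l(k) = 5 + k² (l(k) = k² + 5 = 5 + k²)
N(W, F) = -4 - W
-1/(N(l(-5), x(3)) - 1*1667) = -1/((-4 - (5 + (-5)²)) - 1*1667) = -1/((-4 - (5 + 25)) - 1667) = -1/((-4 - 1*30) - 1667) = -1/((-4 - 30) - 1667) = -1/(-34 - 1667) = -1/(-1701) = -1*(-1/1701) = 1/1701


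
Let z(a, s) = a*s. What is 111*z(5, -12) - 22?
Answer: -6682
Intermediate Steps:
111*z(5, -12) - 22 = 111*(5*(-12)) - 22 = 111*(-60) - 22 = -6660 - 22 = -6682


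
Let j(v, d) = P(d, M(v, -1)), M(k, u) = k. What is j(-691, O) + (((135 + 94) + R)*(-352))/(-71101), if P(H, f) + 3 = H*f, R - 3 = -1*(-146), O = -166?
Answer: 8155631059/71101 ≈ 1.1470e+5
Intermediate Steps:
R = 149 (R = 3 - 1*(-146) = 3 + 146 = 149)
P(H, f) = -3 + H*f
j(v, d) = -3 + d*v
j(-691, O) + (((135 + 94) + R)*(-352))/(-71101) = (-3 - 166*(-691)) + (((135 + 94) + 149)*(-352))/(-71101) = (-3 + 114706) + ((229 + 149)*(-352))*(-1/71101) = 114703 + (378*(-352))*(-1/71101) = 114703 - 133056*(-1/71101) = 114703 + 133056/71101 = 8155631059/71101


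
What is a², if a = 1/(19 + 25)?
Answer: 1/1936 ≈ 0.00051653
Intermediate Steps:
a = 1/44 ≈ 0.022727
a² = (1/44)² = 1/1936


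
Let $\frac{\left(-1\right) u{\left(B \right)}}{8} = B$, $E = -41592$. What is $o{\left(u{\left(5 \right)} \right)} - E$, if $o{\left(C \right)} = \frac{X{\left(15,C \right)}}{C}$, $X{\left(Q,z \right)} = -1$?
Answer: $\frac{1663681}{40} \approx 41592.0$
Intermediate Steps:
$u{\left(B \right)} = - 8 B$
$o{\left(C \right)} = - \frac{1}{C}$
$o{\left(u{\left(5 \right)} \right)} - E = - \frac{1}{\left(-8\right) 5} - -41592 = - \frac{1}{-40} + 41592 = \left(-1\right) \left(- \frac{1}{40}\right) + 41592 = \frac{1}{40} + 41592 = \frac{1663681}{40}$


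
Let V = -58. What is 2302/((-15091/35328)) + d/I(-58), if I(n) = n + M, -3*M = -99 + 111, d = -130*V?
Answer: -2577969806/467821 ≈ -5510.6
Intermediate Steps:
d = 7540 (d = -130*(-58) = 7540)
M = -4 (M = -(-99 + 111)/3 = -⅓*12 = -4)
I(n) = -4 + n (I(n) = n - 4 = -4 + n)
2302/((-15091/35328)) + d/I(-58) = 2302/((-15091/35328)) + 7540/(-4 - 58) = 2302/((-15091*1/35328)) + 7540/(-62) = 2302/(-15091/35328) + 7540*(-1/62) = 2302*(-35328/15091) - 3770/31 = -81325056/15091 - 3770/31 = -2577969806/467821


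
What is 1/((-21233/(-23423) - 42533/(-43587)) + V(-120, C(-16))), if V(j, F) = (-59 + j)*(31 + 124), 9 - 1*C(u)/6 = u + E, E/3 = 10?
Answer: -1020938301/28324011428015 ≈ -3.6045e-5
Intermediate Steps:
E = 30 (E = 3*10 = 30)
C(u) = -126 - 6*u (C(u) = 54 - 6*(u + 30) = 54 - 6*(30 + u) = 54 + (-180 - 6*u) = -126 - 6*u)
V(j, F) = -9145 + 155*j (V(j, F) = (-59 + j)*155 = -9145 + 155*j)
1/((-21233/(-23423) - 42533/(-43587)) + V(-120, C(-16))) = 1/((-21233/(-23423) - 42533/(-43587)) + (-9145 + 155*(-120))) = 1/((-21233*(-1/23423) - 42533*(-1/43587)) + (-9145 - 18600)) = 1/((21233/23423 + 42533/43587) - 27745) = 1/(1921733230/1020938301 - 27745) = 1/(-28324011428015/1020938301) = -1020938301/28324011428015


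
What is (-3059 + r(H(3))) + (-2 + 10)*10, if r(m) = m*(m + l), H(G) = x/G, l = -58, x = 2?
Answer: -27155/9 ≈ -3017.2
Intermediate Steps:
H(G) = 2/G
r(m) = m*(-58 + m) (r(m) = m*(m - 58) = m*(-58 + m))
(-3059 + r(H(3))) + (-2 + 10)*10 = (-3059 + (2/3)*(-58 + 2/3)) + (-2 + 10)*10 = (-3059 + (2*(⅓))*(-58 + 2*(⅓))) + 8*10 = (-3059 + 2*(-58 + ⅔)/3) + 80 = (-3059 + (⅔)*(-172/3)) + 80 = (-3059 - 344/9) + 80 = -27875/9 + 80 = -27155/9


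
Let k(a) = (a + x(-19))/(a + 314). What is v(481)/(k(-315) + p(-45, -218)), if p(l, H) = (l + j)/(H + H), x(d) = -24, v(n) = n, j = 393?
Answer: 52429/36864 ≈ 1.4222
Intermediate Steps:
k(a) = (-24 + a)/(314 + a) (k(a) = (a - 24)/(a + 314) = (-24 + a)/(314 + a))
p(l, H) = (393 + l)/(2*H) (p(l, H) = (l + 393)/(H + H) = (393 + l)/((2*H)) = (393 + l)*(1/(2*H)) = (393 + l)/(2*H))
v(481)/(k(-315) + p(-45, -218)) = 481/((-24 - 315)/(314 - 315) + (½)*(393 - 45)/(-218)) = 481/(-339/(-1) + (½)*(-1/218)*348) = 481/(-1*(-339) - 87/109) = 481/(339 - 87/109) = 481/(36864/109) = 481*(109/36864) = 52429/36864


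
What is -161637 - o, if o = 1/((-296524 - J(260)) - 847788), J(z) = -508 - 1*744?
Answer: -184760789219/1143060 ≈ -1.6164e+5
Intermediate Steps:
J(z) = -1252 (J(z) = -508 - 744 = -1252)
o = -1/1143060 (o = 1/((-296524 - 1*(-1252)) - 847788) = 1/((-296524 + 1252) - 847788) = 1/(-295272 - 847788) = 1/(-1143060) = -1/1143060 ≈ -8.7484e-7)
-161637 - o = -161637 - 1*(-1/1143060) = -161637 + 1/1143060 = -184760789219/1143060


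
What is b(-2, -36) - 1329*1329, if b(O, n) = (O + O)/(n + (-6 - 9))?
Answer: -90078287/51 ≈ -1.7662e+6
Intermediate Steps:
b(O, n) = 2*O/(-15 + n) (b(O, n) = (2*O)/(n - 15) = (2*O)/(-15 + n) = 2*O/(-15 + n))
b(-2, -36) - 1329*1329 = 2*(-2)/(-15 - 36) - 1329*1329 = 2*(-2)/(-51) - 1766241 = 2*(-2)*(-1/51) - 1766241 = 4/51 - 1766241 = -90078287/51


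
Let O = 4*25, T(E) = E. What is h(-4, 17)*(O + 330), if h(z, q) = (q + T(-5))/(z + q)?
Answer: 5160/13 ≈ 396.92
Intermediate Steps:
h(z, q) = (-5 + q)/(q + z) (h(z, q) = (q - 5)/(z + q) = (-5 + q)/(q + z))
O = 100
h(-4, 17)*(O + 330) = ((-5 + 17)/(17 - 4))*(100 + 330) = (12/13)*430 = 5160/13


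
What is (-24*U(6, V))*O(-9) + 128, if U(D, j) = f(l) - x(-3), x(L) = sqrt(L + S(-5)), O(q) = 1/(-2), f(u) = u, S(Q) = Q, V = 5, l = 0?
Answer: 128 - 24*I*sqrt(2) ≈ 128.0 - 33.941*I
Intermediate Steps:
O(q) = -1/2
x(L) = sqrt(-5 + L) (x(L) = sqrt(L - 5) = sqrt(-5 + L))
U(D, j) = -2*I*sqrt(2) (U(D, j) = 0 - sqrt(-5 - 3) = 0 - sqrt(-8) = 0 - 2*I*sqrt(2) = -2*I*sqrt(2))
(-24*U(6, V))*O(-9) + 128 = -(-48)*I*sqrt(2)*(-1/2) + 128 = (48*I*sqrt(2))*(-1/2) + 128 = -24*I*sqrt(2) + 128 = 128 - 24*I*sqrt(2)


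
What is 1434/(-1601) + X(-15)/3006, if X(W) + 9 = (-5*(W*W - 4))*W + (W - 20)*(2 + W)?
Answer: 22940017/4812606 ≈ 4.7667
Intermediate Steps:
X(W) = -9 + W*(20 - 5*W²) + (-20 + W)*(2 + W) (X(W) = -9 + ((-5*(W*W - 4))*W + (W - 20)*(2 + W)) = -9 + ((-5*(W² - 4))*W + (-20 + W)*(2 + W)) = -9 + ((-5*(-4 + W²))*W + (-20 + W)*(2 + W)) = -9 + ((20 - 5*W²)*W + (-20 + W)*(2 + W)) = -9 + (W*(20 - 5*W²) + (-20 + W)*(2 + W)) = -9 + W*(20 - 5*W²) + (-20 + W)*(2 + W))
1434/(-1601) + X(-15)/3006 = 1434/(-1601) + (-49 + (-15)² - 5*(-15)³ + 2*(-15))/3006 = 1434*(-1/1601) + (-49 + 225 - 5*(-3375) - 30)*(1/3006) = -1434/1601 + (-49 + 225 + 16875 - 30)*(1/3006) = -1434/1601 + 17021*(1/3006) = -1434/1601 + 17021/3006 = 22940017/4812606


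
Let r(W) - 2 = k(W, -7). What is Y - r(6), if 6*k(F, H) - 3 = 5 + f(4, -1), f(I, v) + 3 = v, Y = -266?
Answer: -806/3 ≈ -268.67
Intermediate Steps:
f(I, v) = -3 + v
k(F, H) = ⅔ (k(F, H) = ½ + (5 + (-3 - 1))/6 = ½ + (5 - 4)/6 = ½ + (⅙)*1 = ½ + ⅙ = ⅔)
r(W) = 8/3 (r(W) = 2 + ⅔ = 8/3)
Y - r(6) = -266 - 1*8/3 = -266 - 8/3 = -806/3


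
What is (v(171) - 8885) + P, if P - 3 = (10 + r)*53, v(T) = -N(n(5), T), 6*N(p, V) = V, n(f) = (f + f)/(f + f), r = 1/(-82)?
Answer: -343627/41 ≈ -8381.1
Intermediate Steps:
r = -1/82 ≈ -0.012195
n(f) = 1 (n(f) = (2*f)/((2*f)) = (2*f)*(1/(2*f)) = 1)
N(p, V) = V/6
v(T) = -T/6
P = 43653/82 (P = 3 + (10 - 1/82)*53 = 3 + (819/82)*53 = 3 + 43407/82 = 43653/82 ≈ 532.35)
(v(171) - 8885) + P = (-⅙*171 - 8885) + 43653/82 = (-57/2 - 8885) + 43653/82 = -17827/2 + 43653/82 = -343627/41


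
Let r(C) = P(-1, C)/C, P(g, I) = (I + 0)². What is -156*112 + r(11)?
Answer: -17461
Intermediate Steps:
P(g, I) = I²
r(C) = C (r(C) = C²/C = C)
-156*112 + r(11) = -156*112 + 11 = -17472 + 11 = -17461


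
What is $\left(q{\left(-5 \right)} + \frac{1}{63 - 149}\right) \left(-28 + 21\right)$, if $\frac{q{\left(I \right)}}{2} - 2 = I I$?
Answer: $- \frac{32501}{86} \approx -377.92$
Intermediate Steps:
$q{\left(I \right)} = 4 + 2 I^{2}$ ($q{\left(I \right)} = 4 + 2 I I = 4 + 2 I^{2}$)
$\left(q{\left(-5 \right)} + \frac{1}{63 - 149}\right) \left(-28 + 21\right) = \left(\left(4 + 2 \left(-5\right)^{2}\right) + \frac{1}{63 - 149}\right) \left(-28 + 21\right) = \left(\left(4 + 2 \cdot 25\right) + \frac{1}{-86}\right) \left(-7\right) = \left(\left(4 + 50\right) - \frac{1}{86}\right) \left(-7\right) = \left(54 - \frac{1}{86}\right) \left(-7\right) = \frac{4643}{86} \left(-7\right) = - \frac{32501}{86}$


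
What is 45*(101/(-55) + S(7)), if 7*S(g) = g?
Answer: -414/11 ≈ -37.636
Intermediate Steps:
S(g) = g/7
45*(101/(-55) + S(7)) = 45*(101/(-55) + (⅐)*7) = 45*(101*(-1/55) + 1) = 45*(-101/55 + 1) = 45*(-46/55) = -414/11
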